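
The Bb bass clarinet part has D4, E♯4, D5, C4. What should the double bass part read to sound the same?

First find concert pitch: the Bb bass clarinet sounds a major ninth below written, so D4 E♯4 D5 C4 sounds C3 D#3 C4 Bb2.
Then write for double bass: it sounds a perfect octave below written, so the part must be a perfect octave above concert.
C3 → C4
D#3 → D#4
C4 → C5
Bb2 → Bb3

C4 D#4 C5 Bb3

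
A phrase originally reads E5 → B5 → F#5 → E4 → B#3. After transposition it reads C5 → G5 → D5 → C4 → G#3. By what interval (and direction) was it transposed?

down a major third

Take the first pair: E5 → C5. E to C spans 3 letter names, so the interval is some kind of third.
C5 to E5 is 4 semitones, which makes it a major third; the second version is lower, so the direction is down.
Checking another pair — B#3 → G#3 — gives the same interval.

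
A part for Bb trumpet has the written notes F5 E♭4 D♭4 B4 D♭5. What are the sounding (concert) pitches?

The Bb trumpet sounds a major second below written, so transpose each written note down a major second.
F5 -> Eb5
Eb4 -> Db4
Db4 -> Cb4
B4 -> A4
Db5 -> Cb5

Eb5 Db4 Cb4 A4 Cb5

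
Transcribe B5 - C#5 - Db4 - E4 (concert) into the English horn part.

Written C4 sounds as F3 on the English horn, so concert pitches are written a perfect fifth up.
B5 to F#6
C#5 to G#5
Db4 to Ab4
E4 to B4

F#6 G#5 Ab4 B4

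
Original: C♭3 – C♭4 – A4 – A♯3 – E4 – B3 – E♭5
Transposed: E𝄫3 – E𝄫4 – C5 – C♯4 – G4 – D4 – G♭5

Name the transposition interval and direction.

up a minor third

From Cb3 to Ebb3 is 3 letter names — a third of some quality.
Cb3 to Ebb3 is 3 semitones, which makes it a minor third; the second version is higher, so the direction is up.
Checking another pair — Eb5 → Gb5 — gives the same interval.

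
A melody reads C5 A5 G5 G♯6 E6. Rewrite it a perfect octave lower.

C4 A4 G4 G#5 E5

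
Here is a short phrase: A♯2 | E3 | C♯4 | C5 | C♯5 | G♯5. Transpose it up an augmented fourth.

D##3 A#3 F##4 F#5 F##5 C##6

A#2 -> D##3
E3 -> A#3
C#4 -> F##4
C5 -> F#5
C#5 -> F##5
G#5 -> C##6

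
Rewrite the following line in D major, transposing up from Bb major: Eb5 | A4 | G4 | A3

From Bb up to D is a major third; apply that to each pitch.
Eb5 → G5
A4 → C#5
G4 → B4
A3 → C#4

G5 C#5 B4 C#4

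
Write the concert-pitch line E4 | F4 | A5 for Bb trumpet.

F#4 G4 B5

The Bb trumpet sounds a major second below written, so the written part must be a major second above concert — transpose each note up.
E4 gives F#4
F4 gives G4
A5 gives B5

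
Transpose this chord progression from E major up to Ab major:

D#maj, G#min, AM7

Gmaj Cmin DbM7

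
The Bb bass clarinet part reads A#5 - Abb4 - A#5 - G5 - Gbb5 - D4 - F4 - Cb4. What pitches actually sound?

The Bb bass clarinet sounds a major ninth below written, so transpose each written note down a major ninth.
A#5 -> G#4
Abb4 -> Gbb3
A#5 -> G#4
G5 -> F4
Gbb5 -> Fbb4
D4 -> C3
F4 -> Eb3
Cb4 -> Bbb2

G#4 Gbb3 G#4 F4 Fbb4 C3 Eb3 Bbb2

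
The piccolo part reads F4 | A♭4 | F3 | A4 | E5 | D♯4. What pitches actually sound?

The piccolo sounds a perfect octave above written, so transpose each written note up a perfect octave.
F4 gives F5
Ab4 gives Ab5
F3 gives F4
A4 gives A5
E5 gives E6
D#4 gives D#5

F5 Ab5 F4 A5 E6 D#5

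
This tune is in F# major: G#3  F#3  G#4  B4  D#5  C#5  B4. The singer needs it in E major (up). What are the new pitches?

F#4 E4 F#5 A5 C#6 B5 A5

From F# up to E is a minor seventh; apply that to each pitch.
G#3 -> F#4
F#3 -> E4
G#4 -> F#5
B4 -> A5
D#5 -> C#6
C#5 -> B5
B4 -> A5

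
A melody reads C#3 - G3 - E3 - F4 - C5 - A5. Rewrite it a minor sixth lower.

E#2 B2 G#2 A3 E4 C#5

A minor sixth down from C#3 gives E#2.
G3 down a minor sixth is B2.
E3 down a minor sixth is G#2.
F4: a sixth down reaches A, and 8 semitones makes it A3.
C5: a sixth down reaches E, and 8 semitones makes it E4.
A minor sixth down from A5 gives C#5.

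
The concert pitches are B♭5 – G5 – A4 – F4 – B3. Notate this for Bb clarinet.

C6 A5 B4 G4 C#4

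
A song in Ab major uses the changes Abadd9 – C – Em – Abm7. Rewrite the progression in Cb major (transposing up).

Cbadd9 Eb Gm Cbm7

Ab major up to Cb major is a minor third; each chord root moves by that interval while the quality stays the same.
Abadd9: root Ab up a minor third → Cb, giving Cbadd9.
C: root C up a minor third → Eb, giving Eb.
Em: root E up a minor third → G, giving Gm.
Abm7: root Ab up a minor third → Cb, giving Cbm7.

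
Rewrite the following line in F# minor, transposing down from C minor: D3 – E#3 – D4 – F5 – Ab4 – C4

G#2 A##2 G#3 B4 D4 F#3

From C down to F# is a diminished fifth; apply that to each pitch.
D3 → G#2
E#3 → A##2
D4 → G#3
F5 → B4
Ab4 → D4
C4 → F#3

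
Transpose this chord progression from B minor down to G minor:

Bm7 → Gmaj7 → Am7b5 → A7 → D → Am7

B minor down to G minor is a major third; each chord root moves by that interval while the quality stays the same.
Bm7: root B down a major third → G, giving Gm7.
Gmaj7: root G down a major third → Eb, giving Ebmaj7.
Am7b5: root A down a major third → F, giving Fm7b5.
A7: root A down a major third → F, giving F7.
D: root D down a major third → Bb, giving Bb.
Am7: root A down a major third → F, giving Fm7.

Gm7 Ebmaj7 Fm7b5 F7 Bb Fm7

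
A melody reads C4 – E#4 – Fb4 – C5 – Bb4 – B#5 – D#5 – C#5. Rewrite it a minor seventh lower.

C4 to D3
E#4 to F##3
Fb4 to Gb3
C5 to D4
Bb4 to C4
B#5 to C##5
D#5 to E#4
C#5 to D#4

D3 F##3 Gb3 D4 C4 C##5 E#4 D#4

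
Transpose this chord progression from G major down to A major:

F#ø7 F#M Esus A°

G major down to A major is a minor seventh; each chord root moves by that interval while the quality stays the same.
F#ø7: root F# down a minor seventh → G#, giving G#ø7.
F#M: root F# down a minor seventh → G#, giving G#M.
Esus: root E down a minor seventh → F#, giving F#sus.
A°: root A down a minor seventh → B, giving B°.

G#ø7 G#M F#sus B°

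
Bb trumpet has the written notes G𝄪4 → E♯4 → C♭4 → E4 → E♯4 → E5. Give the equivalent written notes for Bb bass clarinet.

First find concert pitch: the Bb trumpet sounds a major second below written, so G𝄪4 E♯4 C♭4 E4 E♯4 E5 sounds F##4 D#4 Bbb3 D4 D#4 D5.
Then write for Bb bass clarinet: it sounds a major ninth below written, so the part must be a major ninth above concert.
F##4 → G##5
D#4 → E#5
Bbb3 → Cb5
D4 → E5
D#4 → E#5
D5 → E6

G##5 E#5 Cb5 E5 E#5 E6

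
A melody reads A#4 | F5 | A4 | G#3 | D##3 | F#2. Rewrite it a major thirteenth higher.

F##6 D7 F#6 E#5 B##4 D#4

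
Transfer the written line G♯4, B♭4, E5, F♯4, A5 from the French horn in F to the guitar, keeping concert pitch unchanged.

C#5 Eb5 A5 B4 D6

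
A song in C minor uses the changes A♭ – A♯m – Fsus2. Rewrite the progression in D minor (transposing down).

Bb B#m Gsus2

C minor down to D minor is a minor seventh; each chord root moves by that interval while the quality stays the same.
A♭: root A♭ down a minor seventh → Bb, giving Bb.
A♯m: root A♯ down a minor seventh → B#, giving B#m.
Fsus2: root F down a minor seventh → G, giving Gsus2.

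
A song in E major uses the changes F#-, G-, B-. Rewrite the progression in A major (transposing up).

B- C- E-

E major up to A major is a perfect fourth; each chord root moves by that interval while the quality stays the same.
F#-: root F# up a perfect fourth → B, giving B-.
G-: root G up a perfect fourth → C, giving C-.
B-: root B up a perfect fourth → E, giving E-.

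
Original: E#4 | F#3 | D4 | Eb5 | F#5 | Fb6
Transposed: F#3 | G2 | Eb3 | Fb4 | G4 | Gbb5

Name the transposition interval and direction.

down a major seventh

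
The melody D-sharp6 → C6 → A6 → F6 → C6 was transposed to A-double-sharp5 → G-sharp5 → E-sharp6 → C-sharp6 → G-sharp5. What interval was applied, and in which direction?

down a diminished fourth

From D#6 to A##5 is 4 letter names — a fourth of some quality.
A##5 to D#6 is 4 semitones, which makes it a diminished fourth; the second version is lower, so the direction is down.
Checking another pair — C6 → G#5 — gives the same interval.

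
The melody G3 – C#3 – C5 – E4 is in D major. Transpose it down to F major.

Bb2 E2 Eb4 G3

D major to F major down is a major sixth, so every note moves down by that interval.
G3 -> Bb2
C#3 -> E2
C5 -> Eb4
E4 -> G3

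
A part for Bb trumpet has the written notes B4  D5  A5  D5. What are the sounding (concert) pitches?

The Bb trumpet sounds a major second below written, so transpose each written note down a major second.
B4 gives A4
D5 gives C5
A5 gives G5
D5 gives C5

A4 C5 G5 C5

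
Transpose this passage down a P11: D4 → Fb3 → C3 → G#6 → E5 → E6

D4 to A2
Fb3 to Cb2
C3 to G1
G#6 to D#5
E5 to B3
E6 to B4

A2 Cb2 G1 D#5 B3 B4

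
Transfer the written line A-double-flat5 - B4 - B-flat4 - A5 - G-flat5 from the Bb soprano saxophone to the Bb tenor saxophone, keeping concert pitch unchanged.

First find concert pitch: the Bb soprano saxophone sounds a major second below written, so A-double-flat5 B4 B-flat4 A5 G-flat5 sounds Gbb5 A4 Ab4 G5 Fb5.
Then write for Bb tenor saxophone: it sounds a major ninth below written, so the part must be a major ninth above concert.
Gbb5 → Abb6
A4 → B5
Ab4 → Bb5
G5 → A6
Fb5 → Gb6

Abb6 B5 Bb5 A6 Gb6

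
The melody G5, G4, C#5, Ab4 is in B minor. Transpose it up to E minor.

C6 C5 F#5 Db5

B minor to E minor up is a perfect fourth, so every note moves up by that interval.
G5 → C6
G4 → C5
C#5 → F#5
Ab4 → Db5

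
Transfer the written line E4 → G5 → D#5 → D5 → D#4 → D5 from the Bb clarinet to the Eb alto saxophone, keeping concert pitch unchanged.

B4 D6 A#5 A5 A#4 A5

First find concert pitch: the Bb clarinet sounds a major second below written, so E4 G5 D#5 D5 D#4 D5 sounds D4 F5 C#5 C5 C#4 C5.
Then write for Eb alto saxophone: it sounds a major sixth below written, so the part must be a major sixth above concert.
D4 → B4
F5 → D6
C#5 → A#5
C5 → A5
C#4 → A#4
C5 → A5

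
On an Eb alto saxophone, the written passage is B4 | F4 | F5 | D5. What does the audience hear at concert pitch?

The Eb alto saxophone sounds a major sixth below written, so transpose each written note down a major sixth.
B4 -> D4
F4 -> Ab3
F5 -> Ab4
D5 -> F4

D4 Ab3 Ab4 F4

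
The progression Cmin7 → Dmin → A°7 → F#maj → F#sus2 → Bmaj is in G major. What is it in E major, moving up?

G major up to E major is a major sixth; each chord root moves by that interval while the quality stays the same.
Cmin7: root C up a major sixth → A, giving Amin7.
Dmin: root D up a major sixth → B, giving Bmin.
A°7: root A up a major sixth → F#, giving F#°7.
F#maj: root F# up a major sixth → D#, giving D#maj.
F#sus2: root F# up a major sixth → D#, giving D#sus2.
Bmaj: root B up a major sixth → G#, giving G#maj.

Amin7 Bmin F#°7 D#maj D#sus2 G#maj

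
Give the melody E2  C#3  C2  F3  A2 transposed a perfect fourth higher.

E2 → A2
C#3 → F#3
C2 → F2
F3 → Bb3
A2 → D3

A2 F#3 F2 Bb3 D3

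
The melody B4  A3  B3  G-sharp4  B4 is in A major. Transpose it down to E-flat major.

A major to E-flat major down is an augmented fourth, so every note moves down by that interval.
B4 becomes F4
A3 becomes Eb3
B3 becomes F3
G#4 becomes D4
B4 becomes F4

F4 Eb3 F3 D4 F4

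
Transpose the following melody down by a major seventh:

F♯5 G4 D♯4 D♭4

G4 Ab3 E3 Ebb3

A major seventh down from F#5 gives G4.
A major seventh down from G4 gives Ab3.
A major seventh down from D#4 gives E3.
Db4: a seventh down reaches E, and 11 semitones makes it Ebb3.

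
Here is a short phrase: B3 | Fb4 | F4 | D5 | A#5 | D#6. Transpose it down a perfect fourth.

F#3 Cb4 C4 A4 E#5 A#5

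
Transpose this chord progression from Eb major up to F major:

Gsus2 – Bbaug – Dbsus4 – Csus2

Asus2 Caug Ebsus4 Dsus2

Eb major up to F major is a major second; each chord root moves by that interval while the quality stays the same.
Gsus2: root G up a major second → A, giving Asus2.
Bbaug: root Bb up a major second → C, giving Caug.
Dbsus4: root Db up a major second → Eb, giving Ebsus4.
Csus2: root C up a major second → D, giving Dsus2.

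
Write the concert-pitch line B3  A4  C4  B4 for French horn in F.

Written C4 sounds as F3 on the French horn in F, so concert pitches are written a perfect fifth up.
B3 → F#4
A4 → E5
C4 → G4
B4 → F#5

F#4 E5 G4 F#5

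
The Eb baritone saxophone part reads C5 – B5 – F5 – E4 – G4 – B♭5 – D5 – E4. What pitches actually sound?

Eb3 D4 Ab3 G2 Bb2 Db4 F3 G2

Written C4 on the Eb baritone saxophone sounds as Eb2, a major thirteenth lower; apply that shift to every note.
C5 gives Eb3
B5 gives D4
F5 gives Ab3
E4 gives G2
G4 gives Bb2
Bb5 gives Db4
D5 gives F3
E4 gives G2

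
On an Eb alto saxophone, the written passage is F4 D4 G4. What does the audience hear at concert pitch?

Ab3 F3 Bb3

Written C4 on the Eb alto saxophone sounds as Eb3, a major sixth lower; apply that shift to every note.
F4 becomes Ab3
D4 becomes F3
G4 becomes Bb3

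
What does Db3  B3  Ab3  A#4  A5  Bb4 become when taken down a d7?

E2 C##3 B2 B##3 B#4 C#4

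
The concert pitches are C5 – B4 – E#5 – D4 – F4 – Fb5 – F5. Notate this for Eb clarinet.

A4 G#4 C##5 B3 D4 Db5 D5

The Eb clarinet sounds a minor third above written, so the written part must be a minor third below concert — transpose each note down.
C5 → A4
B4 → G#4
E#5 → C##5
D4 → B3
F4 → D4
Fb5 → Db5
F5 → D5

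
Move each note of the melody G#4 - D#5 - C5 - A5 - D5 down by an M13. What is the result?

B2 F#3 Eb3 C4 F3

A major thirteenth down from G#4 gives B2.
D#5 down a major thirteenth is F#3.
A major thirteenth down from C5 gives Eb3.
A5: a thirteenth down reaches C, and 21 semitones makes it C4.
D5: a thirteenth down reaches F, and 21 semitones makes it F3.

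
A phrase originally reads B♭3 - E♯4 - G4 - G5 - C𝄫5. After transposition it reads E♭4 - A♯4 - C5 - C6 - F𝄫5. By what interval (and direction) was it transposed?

Take the first pair: Bb3 → Eb4. B to E spans 4 letter names, so the interval is some kind of fourth.
Bb3 to Eb4 is 5 semitones, which makes it a perfect fourth; the second version is higher, so the direction is up.
Checking another pair — Cbb5 → Fbb5 — gives the same interval.

up a perfect fourth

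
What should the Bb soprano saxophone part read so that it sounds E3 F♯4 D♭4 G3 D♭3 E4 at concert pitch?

F#3 G#4 Eb4 A3 Eb3 F#4

The Bb soprano saxophone sounds a major second below written, so the written part must be a major second above concert — transpose each note up.
E3 becomes F#3
F#4 becomes G#4
Db4 becomes Eb4
G3 becomes A3
Db3 becomes Eb3
E4 becomes F#4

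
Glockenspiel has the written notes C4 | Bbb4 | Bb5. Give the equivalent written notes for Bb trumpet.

D6 Cb7 C8

First find concert pitch: the glockenspiel sounds a perfect fifteenth above written, so C4 Bbb4 Bb5 sounds C6 Bbb6 Bb7.
Then write for Bb trumpet: it sounds a major second below written, so the part must be a major second above concert.
C6 → D6
Bbb6 → Cb7
Bb7 → C8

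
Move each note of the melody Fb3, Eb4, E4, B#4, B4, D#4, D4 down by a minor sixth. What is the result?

Ab2 G3 G#3 D##4 D#4 F##3 F#3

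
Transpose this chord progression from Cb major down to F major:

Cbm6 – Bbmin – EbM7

Fm6 Emin AM7

Cb major down to F major is a diminished fifth; each chord root moves by that interval while the quality stays the same.
Cbm6: root Cb down a diminished fifth → F, giving Fm6.
Bbmin: root Bb down a diminished fifth → E, giving Emin.
EbM7: root Eb down a diminished fifth → A, giving AM7.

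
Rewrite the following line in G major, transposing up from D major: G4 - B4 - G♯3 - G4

D major to G major up is a perfect fourth, so every note moves up by that interval.
G4 → C5
B4 → E5
G#3 → C#4
G4 → C5

C5 E5 C#4 C5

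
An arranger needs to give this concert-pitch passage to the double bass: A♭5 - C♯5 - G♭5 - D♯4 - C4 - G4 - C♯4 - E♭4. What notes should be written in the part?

Ab6 C#6 Gb6 D#5 C5 G5 C#5 Eb5

The double bass sounds a perfect octave below written, so the written part must be a perfect octave above concert — transpose each note up.
Ab5 -> Ab6
C#5 -> C#6
Gb5 -> Gb6
D#4 -> D#5
C4 -> C5
G4 -> G5
C#4 -> C#5
Eb4 -> Eb5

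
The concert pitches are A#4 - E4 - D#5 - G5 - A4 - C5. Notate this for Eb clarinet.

Written C4 sounds as Eb4 on the Eb clarinet, so concert pitches are written a minor third down.
A#4 → F##4
E4 → C#4
D#5 → B#4
G5 → E5
A4 → F#4
C5 → A4

F##4 C#4 B#4 E5 F#4 A4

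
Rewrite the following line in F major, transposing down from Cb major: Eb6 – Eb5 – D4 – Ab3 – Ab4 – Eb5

A5 A4 G#3 D3 D4 A4

From Cb down to F is a diminished fifth; apply that to each pitch.
Eb6 to A5
Eb5 to A4
D4 to G#3
Ab3 to D3
Ab4 to D4
Eb5 to A4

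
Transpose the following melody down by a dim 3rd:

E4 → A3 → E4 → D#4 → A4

C##4 F##3 C##4 B##3 F##4

A diminished third down from E4 gives C##4.
A3: a third down reaches F, and 2 semitones makes it F##3.
E4: a third down reaches C, and 2 semitones makes it C##4.
A diminished third down from D#4 gives B##3.
A4: a third down reaches F, and 2 semitones makes it F##4.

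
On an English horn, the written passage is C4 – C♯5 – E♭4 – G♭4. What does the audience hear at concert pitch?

F3 F#4 Ab3 Cb4

Written C4 on the English horn sounds as F3, a perfect fifth lower; apply that shift to every note.
C4 → F3
C#5 → F#4
Eb4 → Ab3
Gb4 → Cb4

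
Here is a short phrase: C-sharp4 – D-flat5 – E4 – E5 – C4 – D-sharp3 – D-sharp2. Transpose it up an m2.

D4 Ebb5 F4 F5 Db4 E3 E2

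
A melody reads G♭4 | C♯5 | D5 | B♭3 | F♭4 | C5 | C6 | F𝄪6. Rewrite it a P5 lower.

Gb4 gives Cb4
C#5 gives F#4
D5 gives G4
Bb3 gives Eb3
Fb4 gives Bbb3
C5 gives F4
C6 gives F5
F##6 gives B#5

Cb4 F#4 G4 Eb3 Bbb3 F4 F5 B#5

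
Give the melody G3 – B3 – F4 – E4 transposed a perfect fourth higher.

A perfect fourth up from G3 gives C4.
A perfect fourth up from B3 gives E4.
A perfect fourth up from F4 gives Bb4.
A perfect fourth up from E4 gives A4.

C4 E4 Bb4 A4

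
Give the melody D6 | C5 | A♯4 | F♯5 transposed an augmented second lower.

D6 down an augmented second is Cb6.
An augmented second down from C5 gives Bbb4.
A#4 down an augmented second is G4.
F#5 down an augmented second is Eb5.

Cb6 Bbb4 G4 Eb5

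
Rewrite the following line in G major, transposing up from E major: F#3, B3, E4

A3 D4 G4

From E up to G is a minor third; apply that to each pitch.
F#3 to A3
B3 to D4
E4 to G4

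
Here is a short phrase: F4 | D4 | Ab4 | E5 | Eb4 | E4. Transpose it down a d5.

B3 G#3 D4 A#4 A3 A#3

F4 down a diminished fifth is B3.
D4: a fifth down reaches G, and 6 semitones makes it G#3.
Ab4: a fifth down reaches D, and 6 semitones makes it D4.
E5 down a diminished fifth is A#4.
Eb4: a fifth down reaches A, and 6 semitones makes it A3.
A diminished fifth down from E4 gives A#3.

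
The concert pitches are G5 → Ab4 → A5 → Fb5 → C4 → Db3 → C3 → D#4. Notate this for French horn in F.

The French horn in F sounds a perfect fifth below written, so the written part must be a perfect fifth above concert — transpose each note up.
G5 to D6
Ab4 to Eb5
A5 to E6
Fb5 to Cb6
C4 to G4
Db3 to Ab3
C3 to G3
D#4 to A#4

D6 Eb5 E6 Cb6 G4 Ab3 G3 A#4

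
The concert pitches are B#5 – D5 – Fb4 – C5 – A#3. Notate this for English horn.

Written C4 sounds as F3 on the English horn, so concert pitches are written a perfect fifth up.
B#5 becomes F##6
D5 becomes A5
Fb4 becomes Cb5
C5 becomes G5
A#3 becomes E#4

F##6 A5 Cb5 G5 E#4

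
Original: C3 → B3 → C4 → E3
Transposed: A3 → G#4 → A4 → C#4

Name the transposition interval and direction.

Take the first pair: C3 → A3. C to A spans 6 letter names, so the interval is some kind of sixth.
C3 to A3 is 9 semitones, which makes it a major sixth; the second version is higher, so the direction is up.
Checking another pair — E3 → C#4 — gives the same interval.

up a major sixth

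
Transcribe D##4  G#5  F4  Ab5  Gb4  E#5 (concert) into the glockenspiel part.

D##2 G#3 F2 Ab3 Gb2 E#3

Written C4 sounds as C6 on the glockenspiel, so concert pitches are written a perfect fifteenth down.
D##4 gives D##2
G#5 gives G#3
F4 gives F2
Ab5 gives Ab3
Gb4 gives Gb2
E#5 gives E#3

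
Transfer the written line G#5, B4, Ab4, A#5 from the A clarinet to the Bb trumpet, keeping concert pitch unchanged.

F##5 A#4 G4 G##5

First find concert pitch: the A clarinet sounds a minor third below written, so G#5 B4 Ab4 A#5 sounds E#5 G#4 F4 F##5.
Then write for Bb trumpet: it sounds a major second below written, so the part must be a major second above concert.
E#5 → F##5
G#4 → A#4
F4 → G4
F##5 → G##5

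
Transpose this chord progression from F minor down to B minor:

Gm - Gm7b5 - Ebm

F minor down to B minor is a diminished fifth; each chord root moves by that interval while the quality stays the same.
Gm: root G down a diminished fifth → C#, giving C#m.
Gm7b5: root G down a diminished fifth → C#, giving C#m7b5.
Ebm: root Eb down a diminished fifth → A, giving Am.

C#m C#m7b5 Am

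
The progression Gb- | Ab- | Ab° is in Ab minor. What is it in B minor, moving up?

A- B- B°

Ab minor up to B minor is an augmented second; each chord root moves by that interval while the quality stays the same.
Gb-: root Gb up an augmented second → A, giving A-.
Ab-: root Ab up an augmented second → B, giving B-.
Ab°: root Ab up an augmented second → B, giving B°.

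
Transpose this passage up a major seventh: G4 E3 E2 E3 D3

F#5 D#4 D#3 D#4 C#4

G4 → F#5
E3 → D#4
E2 → D#3
E3 → D#4
D3 → C#4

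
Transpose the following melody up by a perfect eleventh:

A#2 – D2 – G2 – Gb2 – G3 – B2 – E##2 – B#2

D#4 G3 C4 Cb4 C5 E4 A##3 E#4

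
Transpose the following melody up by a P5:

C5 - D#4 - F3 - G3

C5 up a perfect fifth is G5.
A perfect fifth up from D#4 gives A#4.
A perfect fifth up from F3 gives C4.
G3 up a perfect fifth is D4.

G5 A#4 C4 D4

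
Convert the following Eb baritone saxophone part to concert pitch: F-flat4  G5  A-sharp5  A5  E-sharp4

Abb2 Bb3 C#4 C4 G#2

The Eb baritone saxophone sounds a major thirteenth below written, so transpose each written note down a major thirteenth.
Fb4 to Abb2
G5 to Bb3
A#5 to C#4
A5 to C4
E#4 to G#2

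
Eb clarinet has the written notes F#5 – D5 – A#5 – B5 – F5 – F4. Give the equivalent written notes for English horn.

First find concert pitch: the Eb clarinet sounds a minor third above written, so F#5 D5 A#5 B5 F5 F4 sounds A5 F5 C#6 D6 Ab5 Ab4.
Then write for English horn: it sounds a perfect fifth below written, so the part must be a perfect fifth above concert.
A5 → E6
F5 → C6
C#6 → G#6
D6 → A6
Ab5 → Eb6
Ab4 → Eb5

E6 C6 G#6 A6 Eb6 Eb5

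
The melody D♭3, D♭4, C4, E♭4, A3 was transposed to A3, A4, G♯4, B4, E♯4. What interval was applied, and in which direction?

up an augmented fifth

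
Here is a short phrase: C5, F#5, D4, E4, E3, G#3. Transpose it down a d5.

F#4 B#4 G#3 A#3 A#2 C##3

C5 down a diminished fifth is F#4.
F#5: a fifth down reaches B, and 6 semitones makes it B#4.
A diminished fifth down from D4 gives G#3.
A diminished fifth down from E4 gives A#3.
A diminished fifth down from E3 gives A#2.
G#3 down a diminished fifth is C##3.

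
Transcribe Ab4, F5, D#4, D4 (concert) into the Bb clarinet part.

Bb4 G5 E#4 E4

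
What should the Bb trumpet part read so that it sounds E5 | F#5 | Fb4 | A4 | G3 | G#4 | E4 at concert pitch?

F#5 G#5 Gb4 B4 A3 A#4 F#4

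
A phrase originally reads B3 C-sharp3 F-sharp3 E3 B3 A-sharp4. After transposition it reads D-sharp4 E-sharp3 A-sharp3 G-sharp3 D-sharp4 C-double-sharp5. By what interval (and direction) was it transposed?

up a major third

From B3 to D#4 is 3 letter names — a third of some quality.
B3 to D#4 is 4 semitones, which makes it a major third; the second version is higher, so the direction is up.
Checking another pair — A#4 → C##5 — gives the same interval.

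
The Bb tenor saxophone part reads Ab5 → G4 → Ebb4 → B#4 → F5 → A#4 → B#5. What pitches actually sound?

The Bb tenor saxophone sounds a major ninth below written, so transpose each written note down a major ninth.
Ab5 becomes Gb4
G4 becomes F3
Ebb4 becomes Dbb3
B#4 becomes A#3
F5 becomes Eb4
A#4 becomes G#3
B#5 becomes A#4

Gb4 F3 Dbb3 A#3 Eb4 G#3 A#4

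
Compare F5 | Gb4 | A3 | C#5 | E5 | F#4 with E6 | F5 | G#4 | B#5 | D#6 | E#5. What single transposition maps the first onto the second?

up a major seventh

Take the first pair: F5 → E6. F to E spans 7 letter names, so the interval is some kind of seventh.
F5 to E6 is 11 semitones, which makes it a major seventh; the second version is higher, so the direction is up.
Checking another pair — F#4 → E#5 — gives the same interval.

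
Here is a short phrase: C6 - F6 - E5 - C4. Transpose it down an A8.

Cb5 Fb5 Eb4 Cb3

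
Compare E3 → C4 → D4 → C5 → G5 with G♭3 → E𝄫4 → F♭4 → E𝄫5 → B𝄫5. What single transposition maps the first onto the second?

Take the first pair: E3 → Gb3. E to G spans 3 letter names, so the interval is some kind of third.
E3 to Gb3 is 2 semitones, which makes it a diminished third; the second version is higher, so the direction is up.
Checking another pair — G5 → Bbb5 — gives the same interval.

up a diminished third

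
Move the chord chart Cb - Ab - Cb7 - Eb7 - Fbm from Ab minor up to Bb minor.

Db Bb Db7 F7 Gbm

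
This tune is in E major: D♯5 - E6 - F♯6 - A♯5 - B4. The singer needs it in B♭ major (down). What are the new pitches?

From E down to B♭ is an augmented fourth; apply that to each pitch.
D#5 → A4
E6 → Bb5
F#6 → C6
A#5 → E5
B4 → F4

A4 Bb5 C6 E5 F4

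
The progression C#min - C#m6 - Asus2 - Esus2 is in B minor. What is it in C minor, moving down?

Dmin Dm6 Bbsus2 Fsus2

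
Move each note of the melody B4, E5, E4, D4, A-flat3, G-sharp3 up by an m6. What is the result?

G5 C6 C5 Bb4 Fb4 E4

A minor sixth up from B4 gives G5.
A minor sixth up from E5 gives C6.
E4: a sixth up reaches C, and 8 semitones makes it C5.
D4 up a minor sixth is Bb4.
A minor sixth up from Ab3 gives Fb4.
G#3: a sixth up reaches E, and 8 semitones makes it E4.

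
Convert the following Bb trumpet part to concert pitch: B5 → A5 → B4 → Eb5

The Bb trumpet sounds a major second below written, so transpose each written note down a major second.
B5 to A5
A5 to G5
B4 to A4
Eb5 to Db5

A5 G5 A4 Db5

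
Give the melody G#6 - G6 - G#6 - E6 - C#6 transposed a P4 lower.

D#6 D6 D#6 B5 G#5

G#6 down a perfect fourth is D#6.
A perfect fourth down from G6 gives D6.
G#6: a fourth down reaches D, and 5 semitones makes it D#6.
E6 down a perfect fourth is B5.
A perfect fourth down from C#6 gives G#5.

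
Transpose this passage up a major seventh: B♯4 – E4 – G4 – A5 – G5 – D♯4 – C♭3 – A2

A##5 D#5 F#5 G#6 F#6 C##5 Bb3 G#3

B#4: a seventh up reaches A, and 11 semitones makes it A##5.
E4: a seventh up reaches D, and 11 semitones makes it D#5.
G4: a seventh up reaches F, and 11 semitones makes it F#5.
A5 up a major seventh is G#6.
A major seventh up from G5 gives F#6.
D#4 up a major seventh is C##5.
Cb3 up a major seventh is Bb3.
A2 up a major seventh is G#3.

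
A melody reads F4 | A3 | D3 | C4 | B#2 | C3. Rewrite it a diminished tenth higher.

Abb5 Cb5 Fb4 Ebb5 D4 Ebb4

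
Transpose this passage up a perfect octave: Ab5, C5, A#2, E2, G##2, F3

Ab6 C6 A#3 E3 G##3 F4

Ab5 up a perfect octave is Ab6.
C5: an octave up reaches C, and 12 semitones makes it C6.
A perfect octave up from A#2 gives A#3.
A perfect octave up from E2 gives E3.
A perfect octave up from G##2 gives G##3.
F3: an octave up reaches F, and 12 semitones makes it F4.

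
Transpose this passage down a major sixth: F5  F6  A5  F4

F5 becomes Ab4
F6 becomes Ab5
A5 becomes C5
F4 becomes Ab3

Ab4 Ab5 C5 Ab3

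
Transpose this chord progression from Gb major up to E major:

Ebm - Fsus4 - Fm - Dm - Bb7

C#m D#sus4 D#m B#m G#7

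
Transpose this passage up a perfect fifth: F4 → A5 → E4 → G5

C5 E6 B4 D6

F4 to C5
A5 to E6
E4 to B4
G5 to D6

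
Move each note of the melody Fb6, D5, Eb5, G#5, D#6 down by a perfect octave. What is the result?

Fb5 D4 Eb4 G#4 D#5

Fb6: an octave down reaches F, and 12 semitones makes it Fb5.
A perfect octave down from D5 gives D4.
Eb5: an octave down reaches E, and 12 semitones makes it Eb4.
G#5: an octave down reaches G, and 12 semitones makes it G#4.
D#6: an octave down reaches D, and 12 semitones makes it D#5.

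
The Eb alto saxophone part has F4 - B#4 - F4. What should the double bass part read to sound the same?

Ab4 D#5 Ab4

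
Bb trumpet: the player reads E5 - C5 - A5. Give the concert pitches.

The Bb trumpet sounds a major second below written, so transpose each written note down a major second.
E5 to D5
C5 to Bb4
A5 to G5

D5 Bb4 G5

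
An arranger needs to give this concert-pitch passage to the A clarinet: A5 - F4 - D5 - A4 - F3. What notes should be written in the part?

Written C4 sounds as A3 on the A clarinet, so concert pitches are written a minor third up.
A5 → C6
F4 → Ab4
D5 → F5
A4 → C5
F3 → Ab3

C6 Ab4 F5 C5 Ab3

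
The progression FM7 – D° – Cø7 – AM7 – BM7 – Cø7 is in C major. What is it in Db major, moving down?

GbM7 Eb° Dbø7 BbM7 CM7 Dbø7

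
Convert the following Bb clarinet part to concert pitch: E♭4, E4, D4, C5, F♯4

The Bb clarinet sounds a major second below written, so transpose each written note down a major second.
Eb4 -> Db4
E4 -> D4
D4 -> C4
C5 -> Bb4
F#4 -> E4

Db4 D4 C4 Bb4 E4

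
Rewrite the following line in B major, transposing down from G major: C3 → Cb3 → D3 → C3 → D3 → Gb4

E2 Eb2 F#2 E2 F#2 Bb3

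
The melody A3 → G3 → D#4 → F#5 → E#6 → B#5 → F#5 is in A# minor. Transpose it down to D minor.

Db3 Cb3 G3 Bb4 A5 E5 Bb4

From A# down to D is an augmented fifth; apply that to each pitch.
A3 to Db3
G3 to Cb3
D#4 to G3
F#5 to Bb4
E#6 to A5
B#5 to E5
F#5 to Bb4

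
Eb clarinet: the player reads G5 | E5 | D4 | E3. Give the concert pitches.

The Eb clarinet sounds a minor third above written, so transpose each written note up a minor third.
G5 to Bb5
E5 to G5
D4 to F4
E3 to G3

Bb5 G5 F4 G3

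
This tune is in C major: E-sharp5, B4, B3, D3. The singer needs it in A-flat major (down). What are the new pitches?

C#5 G4 G3 Bb2

C major to A-flat major down is a major third, so every note moves down by that interval.
E#5 to C#5
B4 to G4
B3 to G3
D3 to Bb2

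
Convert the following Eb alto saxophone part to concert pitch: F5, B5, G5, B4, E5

The Eb alto saxophone sounds a major sixth below written, so transpose each written note down a major sixth.
F5 gives Ab4
B5 gives D5
G5 gives Bb4
B4 gives D4
E5 gives G4

Ab4 D5 Bb4 D4 G4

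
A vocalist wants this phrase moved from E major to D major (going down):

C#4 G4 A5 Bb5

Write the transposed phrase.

E major to D major down is a major second, so every note moves down by that interval.
C#4 → B3
G4 → F4
A5 → G5
Bb5 → Ab5

B3 F4 G5 Ab5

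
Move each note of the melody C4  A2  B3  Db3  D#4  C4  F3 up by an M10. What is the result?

E5 C#4 D#5 F4 F##5 E5 A4

C4 up a major tenth is E5.
A2: a tenth up reaches C, and 16 semitones makes it C#4.
A major tenth up from B3 gives D#5.
A major tenth up from Db3 gives F4.
D#4: a tenth up reaches F, and 16 semitones makes it F##5.
C4 up a major tenth is E5.
A major tenth up from F3 gives A4.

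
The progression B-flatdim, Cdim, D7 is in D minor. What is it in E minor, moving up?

Cdim Ddim E7

D minor up to E minor is a major second; each chord root moves by that interval while the quality stays the same.
B-flatdim: root B-flat up a major second → C, giving Cdim.
Cdim: root C up a major second → D, giving Ddim.
D7: root D up a major second → E, giving E7.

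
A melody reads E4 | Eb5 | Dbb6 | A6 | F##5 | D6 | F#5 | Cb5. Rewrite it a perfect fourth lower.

E4 down a perfect fourth is B3.
Eb5: a fourth down reaches B, and 5 semitones makes it Bb4.
A perfect fourth down from Dbb6 gives Abb5.
A perfect fourth down from A6 gives E6.
F##5 down a perfect fourth is C##5.
A perfect fourth down from D6 gives A5.
F#5: a fourth down reaches C, and 5 semitones makes it C#5.
A perfect fourth down from Cb5 gives Gb4.

B3 Bb4 Abb5 E6 C##5 A5 C#5 Gb4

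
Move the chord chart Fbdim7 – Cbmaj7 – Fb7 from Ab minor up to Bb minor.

Ab minor up to Bb minor is a major second; each chord root moves by that interval while the quality stays the same.
Fbdim7: root Fb up a major second → Gb, giving Gbdim7.
Cbmaj7: root Cb up a major second → Db, giving Dbmaj7.
Fb7: root Fb up a major second → Gb, giving Gb7.

Gbdim7 Dbmaj7 Gb7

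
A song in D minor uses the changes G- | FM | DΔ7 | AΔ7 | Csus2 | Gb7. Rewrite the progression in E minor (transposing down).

A- GM EΔ7 BΔ7 Dsus2 Ab7

D minor down to E minor is a minor seventh; each chord root moves by that interval while the quality stays the same.
G-: root G down a minor seventh → A, giving A-.
FM: root F down a minor seventh → G, giving GM.
DΔ7: root D down a minor seventh → E, giving EΔ7.
AΔ7: root A down a minor seventh → B, giving BΔ7.
Csus2: root C down a minor seventh → D, giving Dsus2.
Gb7: root Gb down a minor seventh → Ab, giving Ab7.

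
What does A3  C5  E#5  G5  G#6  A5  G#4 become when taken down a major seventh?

Bb2 Db4 F#4 Ab4 A5 Bb4 A3

A3 → Bb2
C5 → Db4
E#5 → F#4
G5 → Ab4
G#6 → A5
A5 → Bb4
G#4 → A3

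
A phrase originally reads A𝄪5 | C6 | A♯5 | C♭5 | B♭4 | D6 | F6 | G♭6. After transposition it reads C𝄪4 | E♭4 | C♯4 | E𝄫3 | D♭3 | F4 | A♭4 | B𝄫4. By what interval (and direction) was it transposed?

From A##5 to C##4 is 13 letter names — a thirteenth of some quality.
C##4 to A##5 is 21 semitones, which makes it a major thirteenth; the second version is lower, so the direction is down.
Checking another pair — Gb6 → Bbb4 — gives the same interval.

down a major thirteenth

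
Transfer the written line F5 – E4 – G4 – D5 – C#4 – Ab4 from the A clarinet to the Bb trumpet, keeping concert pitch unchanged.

E5 D#4 F#4 C#5 B#3 G4

First find concert pitch: the A clarinet sounds a minor third below written, so F5 E4 G4 D5 C#4 Ab4 sounds D5 C#4 E4 B4 A#3 F4.
Then write for Bb trumpet: it sounds a major second below written, so the part must be a major second above concert.
D5 → E5
C#4 → D#4
E4 → F#4
B4 → C#5
A#3 → B#3
F4 → G4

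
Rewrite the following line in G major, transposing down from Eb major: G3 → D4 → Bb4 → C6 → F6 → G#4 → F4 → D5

Eb major to G major down is a minor sixth, so every note moves down by that interval.
G3 to B2
D4 to F#3
Bb4 to D4
C6 to E5
F6 to A5
G#4 to B#3
F4 to A3
D5 to F#4

B2 F#3 D4 E5 A5 B#3 A3 F#4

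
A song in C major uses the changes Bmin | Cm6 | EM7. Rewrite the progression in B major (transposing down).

A#min Bm6 D#M7

C major down to B major is a minor second; each chord root moves by that interval while the quality stays the same.
Bmin: root B down a minor second → A#, giving A#min.
Cm6: root C down a minor second → B, giving Bm6.
EM7: root E down a minor second → D#, giving D#M7.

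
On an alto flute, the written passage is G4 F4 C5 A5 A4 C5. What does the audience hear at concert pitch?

D4 C4 G4 E5 E4 G4

Written C4 on the alto flute sounds as G3, a perfect fourth lower; apply that shift to every note.
G4 to D4
F4 to C4
C5 to G4
A5 to E5
A4 to E4
C5 to G4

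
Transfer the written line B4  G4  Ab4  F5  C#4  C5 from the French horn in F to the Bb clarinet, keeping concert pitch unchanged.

First find concert pitch: the French horn in F sounds a perfect fifth below written, so B4 G4 Ab4 F5 C#4 C5 sounds E4 C4 Db4 Bb4 F#3 F4.
Then write for Bb clarinet: it sounds a major second below written, so the part must be a major second above concert.
E4 → F#4
C4 → D4
Db4 → Eb4
Bb4 → C5
F#3 → G#3
F4 → G4

F#4 D4 Eb4 C5 G#3 G4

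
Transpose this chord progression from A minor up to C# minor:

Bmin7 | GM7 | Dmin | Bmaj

A minor up to C# minor is a major third; each chord root moves by that interval while the quality stays the same.
Bmin7: root B up a major third → D#, giving D#min7.
GM7: root G up a major third → B, giving BM7.
Dmin: root D up a major third → F#, giving F#min.
Bmaj: root B up a major third → D#, giving D#maj.

D#min7 BM7 F#min D#maj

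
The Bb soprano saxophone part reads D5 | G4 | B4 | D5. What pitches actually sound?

C5 F4 A4 C5

Written C4 on the Bb soprano saxophone sounds as Bb3, a major second lower; apply that shift to every note.
D5 -> C5
G4 -> F4
B4 -> A4
D5 -> C5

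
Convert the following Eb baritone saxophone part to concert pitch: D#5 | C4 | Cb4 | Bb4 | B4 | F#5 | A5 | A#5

The Eb baritone saxophone sounds a major thirteenth below written, so transpose each written note down a major thirteenth.
D#5 becomes F#3
C4 becomes Eb2
Cb4 becomes Ebb2
Bb4 becomes Db3
B4 becomes D3
F#5 becomes A3
A5 becomes C4
A#5 becomes C#4

F#3 Eb2 Ebb2 Db3 D3 A3 C4 C#4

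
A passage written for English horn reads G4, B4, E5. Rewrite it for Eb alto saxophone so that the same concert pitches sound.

A4 C#5 F#5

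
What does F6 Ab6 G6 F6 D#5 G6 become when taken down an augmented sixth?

Abb5 Cbb6 Bbb5 Abb5 F4 Bbb5

F6 down an augmented sixth is Abb5.
Ab6: a sixth down reaches C, and 10 semitones makes it Cbb6.
G6 down an augmented sixth is Bbb5.
F6: a sixth down reaches A, and 10 semitones makes it Abb5.
D#5 down an augmented sixth is F4.
An augmented sixth down from G6 gives Bbb5.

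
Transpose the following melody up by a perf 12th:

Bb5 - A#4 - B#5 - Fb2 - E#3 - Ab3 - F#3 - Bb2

Bb5 → F7
A#4 → E#6
B#5 → F##7
Fb2 → Cb4
E#3 → B#4
Ab3 → Eb5
F#3 → C#5
Bb2 → F4

F7 E#6 F##7 Cb4 B#4 Eb5 C#5 F4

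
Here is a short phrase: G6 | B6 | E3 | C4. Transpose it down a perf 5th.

C6 E6 A2 F3

G6 to C6
B6 to E6
E3 to A2
C4 to F3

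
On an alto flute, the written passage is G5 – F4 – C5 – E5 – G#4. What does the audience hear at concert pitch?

The alto flute sounds a perfect fourth below written, so transpose each written note down a perfect fourth.
G5 → D5
F4 → C4
C5 → G4
E5 → B4
G#4 → D#4

D5 C4 G4 B4 D#4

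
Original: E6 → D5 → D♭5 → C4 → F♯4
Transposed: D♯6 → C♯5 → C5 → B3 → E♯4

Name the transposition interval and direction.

down a minor second

From E6 to D#6 is 2 letter names — a second of some quality.
D#6 to E6 is 1 semitone, which makes it a minor second; the second version is lower, so the direction is down.
Checking another pair — F#4 → E#4 — gives the same interval.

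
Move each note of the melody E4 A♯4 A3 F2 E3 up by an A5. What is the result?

E4: a fifth up reaches B, and 8 semitones makes it B#4.
A#4: a fifth up reaches E, and 8 semitones makes it E##5.
An augmented fifth up from A3 gives E#4.
An augmented fifth up from F2 gives C#3.
E3: a fifth up reaches B, and 8 semitones makes it B#3.

B#4 E##5 E#4 C#3 B#3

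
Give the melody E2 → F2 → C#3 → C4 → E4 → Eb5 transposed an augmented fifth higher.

B#2 C#3 G##3 G#4 B#4 B5

E2 up an augmented fifth is B#2.
F2: a fifth up reaches C, and 8 semitones makes it C#3.
C#3 up an augmented fifth is G##3.
An augmented fifth up from C4 gives G#4.
E4 up an augmented fifth is B#4.
Eb5: a fifth up reaches B, and 8 semitones makes it B5.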